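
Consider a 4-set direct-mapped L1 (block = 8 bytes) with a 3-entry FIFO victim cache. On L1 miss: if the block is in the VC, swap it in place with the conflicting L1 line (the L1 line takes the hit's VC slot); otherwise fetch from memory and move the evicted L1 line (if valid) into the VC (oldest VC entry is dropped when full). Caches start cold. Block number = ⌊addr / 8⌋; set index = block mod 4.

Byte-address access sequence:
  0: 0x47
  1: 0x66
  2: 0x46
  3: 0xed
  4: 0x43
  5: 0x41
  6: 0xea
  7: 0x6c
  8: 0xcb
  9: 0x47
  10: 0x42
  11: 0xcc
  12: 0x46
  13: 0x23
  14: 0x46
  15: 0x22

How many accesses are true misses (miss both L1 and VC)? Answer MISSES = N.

MISSES = 6

  [0] addr=0x47 blk=8 s=0: MISS | VC []
  [1] addr=0x66 blk=12 s=0: MISS | VC [8]
  [2] addr=0x46 blk=8 s=0: VC-HIT | VC [12]
  [3] addr=0xed blk=29 s=1: MISS | VC [12]
  [4] addr=0x43 blk=8 s=0: L1-HIT | VC [12]
  [5] addr=0x41 blk=8 s=0: L1-HIT | VC [12]
  [6] addr=0xea blk=29 s=1: L1-HIT | VC [12]
  [7] addr=0x6c blk=13 s=1: MISS | VC [12, 29]
  [8] addr=0xcb blk=25 s=1: MISS | VC [12, 29, 13]
  [9] addr=0x47 blk=8 s=0: L1-HIT | VC [12, 29, 13]
  [10] addr=0x42 blk=8 s=0: L1-HIT | VC [12, 29, 13]
  [11] addr=0xcc blk=25 s=1: L1-HIT | VC [12, 29, 13]
  [12] addr=0x46 blk=8 s=0: L1-HIT | VC [12, 29, 13]
  [13] addr=0x23 blk=4 s=0: MISS | VC [29, 13, 8]
  [14] addr=0x46 blk=8 s=0: VC-HIT | VC [29, 13, 4]
  [15] addr=0x22 blk=4 s=0: VC-HIT | VC [29, 13, 8]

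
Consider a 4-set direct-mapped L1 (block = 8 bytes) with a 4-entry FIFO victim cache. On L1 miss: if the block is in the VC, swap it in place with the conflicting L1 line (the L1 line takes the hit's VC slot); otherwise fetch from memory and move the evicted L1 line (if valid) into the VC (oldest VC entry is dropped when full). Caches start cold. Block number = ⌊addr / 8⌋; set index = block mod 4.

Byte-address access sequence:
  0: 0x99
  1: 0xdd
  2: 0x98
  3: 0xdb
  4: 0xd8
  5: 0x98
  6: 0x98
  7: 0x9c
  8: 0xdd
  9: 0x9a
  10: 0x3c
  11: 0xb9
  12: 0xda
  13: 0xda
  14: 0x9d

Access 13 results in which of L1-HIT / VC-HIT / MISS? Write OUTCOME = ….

OUTCOME = L1-HIT

#0 0x99→b19/s3 MISS; vc=[]
#1 0xdd→b27/s3 MISS; vc=[19]
#2 0x98→b19/s3 VC-HIT; vc=[27]
#3 0xdb→b27/s3 VC-HIT; vc=[19]
#4 0xd8→b27/s3 L1-HIT; vc=[19]
#5 0x98→b19/s3 VC-HIT; vc=[27]
#6 0x98→b19/s3 L1-HIT; vc=[27]
#7 0x9c→b19/s3 L1-HIT; vc=[27]
#8 0xdd→b27/s3 VC-HIT; vc=[19]
#9 0x9a→b19/s3 VC-HIT; vc=[27]
#10 0x3c→b7/s3 MISS; vc=[27,19]
#11 0xb9→b23/s3 MISS; vc=[27,19,7]
#12 0xda→b27/s3 VC-HIT; vc=[23,19,7]
#13 0xda→b27/s3 L1-HIT; vc=[23,19,7]
#14 0x9d→b19/s3 VC-HIT; vc=[23,27,7]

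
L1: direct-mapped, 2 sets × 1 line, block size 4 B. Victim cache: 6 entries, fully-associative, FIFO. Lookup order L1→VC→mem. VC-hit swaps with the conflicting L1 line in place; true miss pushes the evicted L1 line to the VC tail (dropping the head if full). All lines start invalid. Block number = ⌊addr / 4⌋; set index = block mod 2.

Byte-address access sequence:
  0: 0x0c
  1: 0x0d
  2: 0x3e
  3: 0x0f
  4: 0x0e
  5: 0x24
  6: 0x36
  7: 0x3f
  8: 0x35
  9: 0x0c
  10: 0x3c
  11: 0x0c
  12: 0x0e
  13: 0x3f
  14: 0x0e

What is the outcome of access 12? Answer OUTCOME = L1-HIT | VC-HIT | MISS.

OUTCOME = L1-HIT

#0 0xc→b3/s1 MISS; vc=[]
#1 0xd→b3/s1 L1-HIT; vc=[]
#2 0x3e→b15/s1 MISS; vc=[3]
#3 0xf→b3/s1 VC-HIT; vc=[15]
#4 0xe→b3/s1 L1-HIT; vc=[15]
#5 0x24→b9/s1 MISS; vc=[15,3]
#6 0x36→b13/s1 MISS; vc=[15,3,9]
#7 0x3f→b15/s1 VC-HIT; vc=[13,3,9]
#8 0x35→b13/s1 VC-HIT; vc=[15,3,9]
#9 0xc→b3/s1 VC-HIT; vc=[15,13,9]
#10 0x3c→b15/s1 VC-HIT; vc=[3,13,9]
#11 0xc→b3/s1 VC-HIT; vc=[15,13,9]
#12 0xe→b3/s1 L1-HIT; vc=[15,13,9]
#13 0x3f→b15/s1 VC-HIT; vc=[3,13,9]
#14 0xe→b3/s1 VC-HIT; vc=[15,13,9]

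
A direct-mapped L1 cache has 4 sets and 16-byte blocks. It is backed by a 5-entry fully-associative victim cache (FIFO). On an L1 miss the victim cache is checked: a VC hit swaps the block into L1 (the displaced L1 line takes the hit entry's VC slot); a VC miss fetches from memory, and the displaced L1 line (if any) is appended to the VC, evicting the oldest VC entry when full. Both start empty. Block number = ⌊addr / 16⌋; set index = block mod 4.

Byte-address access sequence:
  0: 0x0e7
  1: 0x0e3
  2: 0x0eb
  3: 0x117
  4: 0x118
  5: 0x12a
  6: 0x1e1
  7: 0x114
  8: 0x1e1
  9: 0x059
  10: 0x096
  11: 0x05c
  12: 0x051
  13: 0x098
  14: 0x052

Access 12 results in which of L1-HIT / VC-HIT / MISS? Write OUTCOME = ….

OUTCOME = L1-HIT

  [0] addr=0xe7 blk=14 s=2: MISS | VC []
  [1] addr=0xe3 blk=14 s=2: L1-HIT | VC []
  [2] addr=0xeb blk=14 s=2: L1-HIT | VC []
  [3] addr=0x117 blk=17 s=1: MISS | VC []
  [4] addr=0x118 blk=17 s=1: L1-HIT | VC []
  [5] addr=0x12a blk=18 s=2: MISS | VC [14]
  [6] addr=0x1e1 blk=30 s=2: MISS | VC [14, 18]
  [7] addr=0x114 blk=17 s=1: L1-HIT | VC [14, 18]
  [8] addr=0x1e1 blk=30 s=2: L1-HIT | VC [14, 18]
  [9] addr=0x59 blk=5 s=1: MISS | VC [14, 18, 17]
  [10] addr=0x96 blk=9 s=1: MISS | VC [14, 18, 17, 5]
  [11] addr=0x5c blk=5 s=1: VC-HIT | VC [14, 18, 17, 9]
  [12] addr=0x51 blk=5 s=1: L1-HIT | VC [14, 18, 17, 9]
  [13] addr=0x98 blk=9 s=1: VC-HIT | VC [14, 18, 17, 5]
  [14] addr=0x52 blk=5 s=1: VC-HIT | VC [14, 18, 17, 9]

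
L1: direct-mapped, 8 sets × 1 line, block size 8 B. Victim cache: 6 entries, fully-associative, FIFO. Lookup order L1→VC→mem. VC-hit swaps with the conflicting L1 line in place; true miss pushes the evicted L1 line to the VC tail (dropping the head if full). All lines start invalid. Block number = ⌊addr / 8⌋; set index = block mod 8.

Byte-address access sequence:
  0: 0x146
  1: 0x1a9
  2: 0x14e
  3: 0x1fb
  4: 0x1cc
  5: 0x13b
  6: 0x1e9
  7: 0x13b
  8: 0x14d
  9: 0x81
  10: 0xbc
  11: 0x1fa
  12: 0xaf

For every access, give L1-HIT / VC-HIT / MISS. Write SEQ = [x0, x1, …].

SEQ = [MISS, MISS, MISS, MISS, MISS, MISS, MISS, L1-HIT, VC-HIT, MISS, MISS, VC-HIT, MISS]

  [0] addr=0x146 blk=40 s=0: MISS | VC []
  [1] addr=0x1a9 blk=53 s=5: MISS | VC []
  [2] addr=0x14e blk=41 s=1: MISS | VC []
  [3] addr=0x1fb blk=63 s=7: MISS | VC []
  [4] addr=0x1cc blk=57 s=1: MISS | VC [41]
  [5] addr=0x13b blk=39 s=7: MISS | VC [41, 63]
  [6] addr=0x1e9 blk=61 s=5: MISS | VC [41, 63, 53]
  [7] addr=0x13b blk=39 s=7: L1-HIT | VC [41, 63, 53]
  [8] addr=0x14d blk=41 s=1: VC-HIT | VC [57, 63, 53]
  [9] addr=0x81 blk=16 s=0: MISS | VC [57, 63, 53, 40]
  [10] addr=0xbc blk=23 s=7: MISS | VC [57, 63, 53, 40, 39]
  [11] addr=0x1fa blk=63 s=7: VC-HIT | VC [57, 23, 53, 40, 39]
  [12] addr=0xaf blk=21 s=5: MISS | VC [57, 23, 53, 40, 39, 61]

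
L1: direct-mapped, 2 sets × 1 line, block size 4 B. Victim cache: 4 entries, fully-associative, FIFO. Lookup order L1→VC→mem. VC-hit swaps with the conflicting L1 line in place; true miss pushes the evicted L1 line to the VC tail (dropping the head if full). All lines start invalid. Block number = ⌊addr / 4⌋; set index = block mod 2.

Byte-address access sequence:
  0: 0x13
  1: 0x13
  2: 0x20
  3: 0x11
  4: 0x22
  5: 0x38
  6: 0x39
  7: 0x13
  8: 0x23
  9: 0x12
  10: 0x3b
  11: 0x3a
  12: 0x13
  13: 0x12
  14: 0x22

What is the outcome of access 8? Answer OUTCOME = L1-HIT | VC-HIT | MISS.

OUTCOME = VC-HIT

  [0] addr=0x13 blk=4 s=0: MISS | VC []
  [1] addr=0x13 blk=4 s=0: L1-HIT | VC []
  [2] addr=0x20 blk=8 s=0: MISS | VC [4]
  [3] addr=0x11 blk=4 s=0: VC-HIT | VC [8]
  [4] addr=0x22 blk=8 s=0: VC-HIT | VC [4]
  [5] addr=0x38 blk=14 s=0: MISS | VC [4, 8]
  [6] addr=0x39 blk=14 s=0: L1-HIT | VC [4, 8]
  [7] addr=0x13 blk=4 s=0: VC-HIT | VC [14, 8]
  [8] addr=0x23 blk=8 s=0: VC-HIT | VC [14, 4]
  [9] addr=0x12 blk=4 s=0: VC-HIT | VC [14, 8]
  [10] addr=0x3b blk=14 s=0: VC-HIT | VC [4, 8]
  [11] addr=0x3a blk=14 s=0: L1-HIT | VC [4, 8]
  [12] addr=0x13 blk=4 s=0: VC-HIT | VC [14, 8]
  [13] addr=0x12 blk=4 s=0: L1-HIT | VC [14, 8]
  [14] addr=0x22 blk=8 s=0: VC-HIT | VC [14, 4]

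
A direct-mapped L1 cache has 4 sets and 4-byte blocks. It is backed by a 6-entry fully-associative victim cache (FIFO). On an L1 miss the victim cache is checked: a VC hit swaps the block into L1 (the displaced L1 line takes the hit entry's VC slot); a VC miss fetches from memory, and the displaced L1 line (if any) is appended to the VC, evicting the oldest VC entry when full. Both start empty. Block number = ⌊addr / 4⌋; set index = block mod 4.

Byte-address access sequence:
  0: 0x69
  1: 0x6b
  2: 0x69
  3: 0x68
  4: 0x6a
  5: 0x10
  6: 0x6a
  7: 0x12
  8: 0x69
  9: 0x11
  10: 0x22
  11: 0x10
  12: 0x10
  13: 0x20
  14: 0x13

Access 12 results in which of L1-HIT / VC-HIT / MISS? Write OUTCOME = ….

#0 0x69→b26/s2 MISS; vc=[]
#1 0x6b→b26/s2 L1-HIT; vc=[]
#2 0x69→b26/s2 L1-HIT; vc=[]
#3 0x68→b26/s2 L1-HIT; vc=[]
#4 0x6a→b26/s2 L1-HIT; vc=[]
#5 0x10→b4/s0 MISS; vc=[]
#6 0x6a→b26/s2 L1-HIT; vc=[]
#7 0x12→b4/s0 L1-HIT; vc=[]
#8 0x69→b26/s2 L1-HIT; vc=[]
#9 0x11→b4/s0 L1-HIT; vc=[]
#10 0x22→b8/s0 MISS; vc=[4]
#11 0x10→b4/s0 VC-HIT; vc=[8]
#12 0x10→b4/s0 L1-HIT; vc=[8]
#13 0x20→b8/s0 VC-HIT; vc=[4]
#14 0x13→b4/s0 VC-HIT; vc=[8]

OUTCOME = L1-HIT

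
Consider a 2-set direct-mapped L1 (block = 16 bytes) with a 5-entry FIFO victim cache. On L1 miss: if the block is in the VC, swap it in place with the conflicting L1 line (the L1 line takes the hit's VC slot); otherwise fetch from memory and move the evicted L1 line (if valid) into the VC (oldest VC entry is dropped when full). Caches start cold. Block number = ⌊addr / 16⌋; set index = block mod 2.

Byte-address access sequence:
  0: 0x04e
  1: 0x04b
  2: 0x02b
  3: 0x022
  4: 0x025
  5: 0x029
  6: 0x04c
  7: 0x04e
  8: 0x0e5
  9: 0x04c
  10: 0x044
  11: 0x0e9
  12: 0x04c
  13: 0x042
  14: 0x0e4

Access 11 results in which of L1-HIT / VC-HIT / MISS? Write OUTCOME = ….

0: 0x4e (blk 4, set 0) → MISS  vc=[]
1: 0x4b (blk 4, set 0) → L1-HIT  vc=[]
2: 0x2b (blk 2, set 0) → MISS  vc=[4]
3: 0x22 (blk 2, set 0) → L1-HIT  vc=[4]
4: 0x25 (blk 2, set 0) → L1-HIT  vc=[4]
5: 0x29 (blk 2, set 0) → L1-HIT  vc=[4]
6: 0x4c (blk 4, set 0) → VC-HIT  vc=[2]
7: 0x4e (blk 4, set 0) → L1-HIT  vc=[2]
8: 0xe5 (blk 14, set 0) → MISS  vc=[2, 4]
9: 0x4c (blk 4, set 0) → VC-HIT  vc=[2, 14]
10: 0x44 (blk 4, set 0) → L1-HIT  vc=[2, 14]
11: 0xe9 (blk 14, set 0) → VC-HIT  vc=[2, 4]
12: 0x4c (blk 4, set 0) → VC-HIT  vc=[2, 14]
13: 0x42 (blk 4, set 0) → L1-HIT  vc=[2, 14]
14: 0xe4 (blk 14, set 0) → VC-HIT  vc=[2, 4]

OUTCOME = VC-HIT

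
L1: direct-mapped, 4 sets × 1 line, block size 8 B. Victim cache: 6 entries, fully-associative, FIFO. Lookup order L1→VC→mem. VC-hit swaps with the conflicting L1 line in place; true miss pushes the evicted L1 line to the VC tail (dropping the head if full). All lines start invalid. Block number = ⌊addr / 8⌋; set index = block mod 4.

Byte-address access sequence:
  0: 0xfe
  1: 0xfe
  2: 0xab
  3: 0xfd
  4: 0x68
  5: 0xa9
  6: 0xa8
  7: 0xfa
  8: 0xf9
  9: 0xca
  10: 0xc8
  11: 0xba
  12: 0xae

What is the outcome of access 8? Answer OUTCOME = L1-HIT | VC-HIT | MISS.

  [0] addr=0xfe blk=31 s=3: MISS | VC []
  [1] addr=0xfe blk=31 s=3: L1-HIT | VC []
  [2] addr=0xab blk=21 s=1: MISS | VC []
  [3] addr=0xfd blk=31 s=3: L1-HIT | VC []
  [4] addr=0x68 blk=13 s=1: MISS | VC [21]
  [5] addr=0xa9 blk=21 s=1: VC-HIT | VC [13]
  [6] addr=0xa8 blk=21 s=1: L1-HIT | VC [13]
  [7] addr=0xfa blk=31 s=3: L1-HIT | VC [13]
  [8] addr=0xf9 blk=31 s=3: L1-HIT | VC [13]
  [9] addr=0xca blk=25 s=1: MISS | VC [13, 21]
  [10] addr=0xc8 blk=25 s=1: L1-HIT | VC [13, 21]
  [11] addr=0xba blk=23 s=3: MISS | VC [13, 21, 31]
  [12] addr=0xae blk=21 s=1: VC-HIT | VC [13, 25, 31]

OUTCOME = L1-HIT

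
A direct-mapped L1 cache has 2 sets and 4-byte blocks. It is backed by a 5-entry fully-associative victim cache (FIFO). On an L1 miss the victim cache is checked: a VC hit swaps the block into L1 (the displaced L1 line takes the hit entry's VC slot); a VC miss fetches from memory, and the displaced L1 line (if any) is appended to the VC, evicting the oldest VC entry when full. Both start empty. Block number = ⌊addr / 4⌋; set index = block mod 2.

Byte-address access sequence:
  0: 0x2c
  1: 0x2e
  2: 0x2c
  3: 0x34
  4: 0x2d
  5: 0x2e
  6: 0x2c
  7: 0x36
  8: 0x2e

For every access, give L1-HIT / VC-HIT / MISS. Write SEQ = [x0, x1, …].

SEQ = [MISS, L1-HIT, L1-HIT, MISS, VC-HIT, L1-HIT, L1-HIT, VC-HIT, VC-HIT]

#0 0x2c→b11/s1 MISS; vc=[]
#1 0x2e→b11/s1 L1-HIT; vc=[]
#2 0x2c→b11/s1 L1-HIT; vc=[]
#3 0x34→b13/s1 MISS; vc=[11]
#4 0x2d→b11/s1 VC-HIT; vc=[13]
#5 0x2e→b11/s1 L1-HIT; vc=[13]
#6 0x2c→b11/s1 L1-HIT; vc=[13]
#7 0x36→b13/s1 VC-HIT; vc=[11]
#8 0x2e→b11/s1 VC-HIT; vc=[13]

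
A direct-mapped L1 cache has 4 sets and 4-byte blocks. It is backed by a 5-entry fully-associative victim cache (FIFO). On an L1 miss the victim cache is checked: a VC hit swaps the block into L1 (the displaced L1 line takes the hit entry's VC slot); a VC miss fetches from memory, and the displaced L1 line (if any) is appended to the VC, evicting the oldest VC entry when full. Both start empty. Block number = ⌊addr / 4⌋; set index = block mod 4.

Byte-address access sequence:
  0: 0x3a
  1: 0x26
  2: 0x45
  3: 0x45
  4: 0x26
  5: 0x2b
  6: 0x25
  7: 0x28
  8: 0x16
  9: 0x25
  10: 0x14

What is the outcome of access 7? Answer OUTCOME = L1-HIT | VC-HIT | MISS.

OUTCOME = L1-HIT

#0 0x3a→b14/s2 MISS; vc=[]
#1 0x26→b9/s1 MISS; vc=[]
#2 0x45→b17/s1 MISS; vc=[9]
#3 0x45→b17/s1 L1-HIT; vc=[9]
#4 0x26→b9/s1 VC-HIT; vc=[17]
#5 0x2b→b10/s2 MISS; vc=[17,14]
#6 0x25→b9/s1 L1-HIT; vc=[17,14]
#7 0x28→b10/s2 L1-HIT; vc=[17,14]
#8 0x16→b5/s1 MISS; vc=[17,14,9]
#9 0x25→b9/s1 VC-HIT; vc=[17,14,5]
#10 0x14→b5/s1 VC-HIT; vc=[17,14,9]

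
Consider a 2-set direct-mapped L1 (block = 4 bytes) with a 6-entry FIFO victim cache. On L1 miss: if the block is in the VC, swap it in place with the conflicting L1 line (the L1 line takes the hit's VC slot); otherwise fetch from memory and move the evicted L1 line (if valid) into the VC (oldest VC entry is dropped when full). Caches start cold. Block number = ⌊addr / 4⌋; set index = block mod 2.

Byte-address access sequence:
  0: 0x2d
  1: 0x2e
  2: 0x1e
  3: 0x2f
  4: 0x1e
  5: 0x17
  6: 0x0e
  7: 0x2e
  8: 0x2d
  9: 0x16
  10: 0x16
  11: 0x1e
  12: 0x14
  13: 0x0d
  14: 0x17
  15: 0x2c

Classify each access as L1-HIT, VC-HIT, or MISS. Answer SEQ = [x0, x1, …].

SEQ = [MISS, L1-HIT, MISS, VC-HIT, VC-HIT, MISS, MISS, VC-HIT, L1-HIT, VC-HIT, L1-HIT, VC-HIT, VC-HIT, VC-HIT, VC-HIT, VC-HIT]

  [0] addr=0x2d blk=11 s=1: MISS | VC []
  [1] addr=0x2e blk=11 s=1: L1-HIT | VC []
  [2] addr=0x1e blk=7 s=1: MISS | VC [11]
  [3] addr=0x2f blk=11 s=1: VC-HIT | VC [7]
  [4] addr=0x1e blk=7 s=1: VC-HIT | VC [11]
  [5] addr=0x17 blk=5 s=1: MISS | VC [11, 7]
  [6] addr=0xe blk=3 s=1: MISS | VC [11, 7, 5]
  [7] addr=0x2e blk=11 s=1: VC-HIT | VC [3, 7, 5]
  [8] addr=0x2d blk=11 s=1: L1-HIT | VC [3, 7, 5]
  [9] addr=0x16 blk=5 s=1: VC-HIT | VC [3, 7, 11]
  [10] addr=0x16 blk=5 s=1: L1-HIT | VC [3, 7, 11]
  [11] addr=0x1e blk=7 s=1: VC-HIT | VC [3, 5, 11]
  [12] addr=0x14 blk=5 s=1: VC-HIT | VC [3, 7, 11]
  [13] addr=0xd blk=3 s=1: VC-HIT | VC [5, 7, 11]
  [14] addr=0x17 blk=5 s=1: VC-HIT | VC [3, 7, 11]
  [15] addr=0x2c blk=11 s=1: VC-HIT | VC [3, 7, 5]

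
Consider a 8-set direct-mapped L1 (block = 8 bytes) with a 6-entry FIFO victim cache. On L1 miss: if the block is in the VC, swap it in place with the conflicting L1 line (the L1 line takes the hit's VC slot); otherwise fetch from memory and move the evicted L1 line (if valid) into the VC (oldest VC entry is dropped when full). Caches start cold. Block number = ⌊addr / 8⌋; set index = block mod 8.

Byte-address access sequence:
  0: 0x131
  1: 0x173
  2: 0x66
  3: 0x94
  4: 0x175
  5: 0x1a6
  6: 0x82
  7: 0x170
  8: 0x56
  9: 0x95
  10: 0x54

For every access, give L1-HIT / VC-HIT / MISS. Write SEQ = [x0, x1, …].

SEQ = [MISS, MISS, MISS, MISS, L1-HIT, MISS, MISS, L1-HIT, MISS, VC-HIT, VC-HIT]

  [0] addr=0x131 blk=38 s=6: MISS | VC []
  [1] addr=0x173 blk=46 s=6: MISS | VC [38]
  [2] addr=0x66 blk=12 s=4: MISS | VC [38]
  [3] addr=0x94 blk=18 s=2: MISS | VC [38]
  [4] addr=0x175 blk=46 s=6: L1-HIT | VC [38]
  [5] addr=0x1a6 blk=52 s=4: MISS | VC [38, 12]
  [6] addr=0x82 blk=16 s=0: MISS | VC [38, 12]
  [7] addr=0x170 blk=46 s=6: L1-HIT | VC [38, 12]
  [8] addr=0x56 blk=10 s=2: MISS | VC [38, 12, 18]
  [9] addr=0x95 blk=18 s=2: VC-HIT | VC [38, 12, 10]
  [10] addr=0x54 blk=10 s=2: VC-HIT | VC [38, 12, 18]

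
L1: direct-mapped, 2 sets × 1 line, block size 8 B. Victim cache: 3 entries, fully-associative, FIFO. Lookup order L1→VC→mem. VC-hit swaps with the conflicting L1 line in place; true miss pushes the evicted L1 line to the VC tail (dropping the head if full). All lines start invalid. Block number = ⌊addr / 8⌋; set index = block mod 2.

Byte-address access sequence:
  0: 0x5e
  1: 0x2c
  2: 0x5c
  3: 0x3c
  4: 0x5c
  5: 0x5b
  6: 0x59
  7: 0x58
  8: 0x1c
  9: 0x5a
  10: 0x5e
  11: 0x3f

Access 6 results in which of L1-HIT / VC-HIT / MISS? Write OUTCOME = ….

0: 0x5e (blk 11, set 1) → MISS  vc=[]
1: 0x2c (blk 5, set 1) → MISS  vc=[11]
2: 0x5c (blk 11, set 1) → VC-HIT  vc=[5]
3: 0x3c (blk 7, set 1) → MISS  vc=[5, 11]
4: 0x5c (blk 11, set 1) → VC-HIT  vc=[5, 7]
5: 0x5b (blk 11, set 1) → L1-HIT  vc=[5, 7]
6: 0x59 (blk 11, set 1) → L1-HIT  vc=[5, 7]
7: 0x58 (blk 11, set 1) → L1-HIT  vc=[5, 7]
8: 0x1c (blk 3, set 1) → MISS  vc=[5, 7, 11]
9: 0x5a (blk 11, set 1) → VC-HIT  vc=[5, 7, 3]
10: 0x5e (blk 11, set 1) → L1-HIT  vc=[5, 7, 3]
11: 0x3f (blk 7, set 1) → VC-HIT  vc=[5, 11, 3]

OUTCOME = L1-HIT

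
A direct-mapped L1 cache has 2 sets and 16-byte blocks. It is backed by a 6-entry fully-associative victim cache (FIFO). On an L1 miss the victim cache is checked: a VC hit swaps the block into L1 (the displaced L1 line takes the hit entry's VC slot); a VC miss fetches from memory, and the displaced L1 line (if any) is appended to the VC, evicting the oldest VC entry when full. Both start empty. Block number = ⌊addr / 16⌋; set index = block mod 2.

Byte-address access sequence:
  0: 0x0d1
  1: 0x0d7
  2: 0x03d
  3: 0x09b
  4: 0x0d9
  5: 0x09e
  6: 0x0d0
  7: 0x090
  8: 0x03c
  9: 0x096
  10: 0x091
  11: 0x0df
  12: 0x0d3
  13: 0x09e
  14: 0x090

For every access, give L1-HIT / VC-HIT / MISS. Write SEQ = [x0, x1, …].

SEQ = [MISS, L1-HIT, MISS, MISS, VC-HIT, VC-HIT, VC-HIT, VC-HIT, VC-HIT, VC-HIT, L1-HIT, VC-HIT, L1-HIT, VC-HIT, L1-HIT]

#0 0xd1→b13/s1 MISS; vc=[]
#1 0xd7→b13/s1 L1-HIT; vc=[]
#2 0x3d→b3/s1 MISS; vc=[13]
#3 0x9b→b9/s1 MISS; vc=[13,3]
#4 0xd9→b13/s1 VC-HIT; vc=[9,3]
#5 0x9e→b9/s1 VC-HIT; vc=[13,3]
#6 0xd0→b13/s1 VC-HIT; vc=[9,3]
#7 0x90→b9/s1 VC-HIT; vc=[13,3]
#8 0x3c→b3/s1 VC-HIT; vc=[13,9]
#9 0x96→b9/s1 VC-HIT; vc=[13,3]
#10 0x91→b9/s1 L1-HIT; vc=[13,3]
#11 0xdf→b13/s1 VC-HIT; vc=[9,3]
#12 0xd3→b13/s1 L1-HIT; vc=[9,3]
#13 0x9e→b9/s1 VC-HIT; vc=[13,3]
#14 0x90→b9/s1 L1-HIT; vc=[13,3]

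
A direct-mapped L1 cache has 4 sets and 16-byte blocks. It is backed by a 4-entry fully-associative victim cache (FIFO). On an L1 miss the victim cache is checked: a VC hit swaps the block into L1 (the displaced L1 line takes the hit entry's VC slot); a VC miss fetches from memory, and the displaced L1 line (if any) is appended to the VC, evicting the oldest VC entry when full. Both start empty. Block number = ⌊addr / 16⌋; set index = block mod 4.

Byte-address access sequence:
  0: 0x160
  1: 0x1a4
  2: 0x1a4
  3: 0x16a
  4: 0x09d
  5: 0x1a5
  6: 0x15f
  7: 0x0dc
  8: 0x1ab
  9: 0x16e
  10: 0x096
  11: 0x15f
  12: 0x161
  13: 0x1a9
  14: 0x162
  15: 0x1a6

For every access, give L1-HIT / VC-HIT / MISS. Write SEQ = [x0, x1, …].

  [0] addr=0x160 blk=22 s=2: MISS | VC []
  [1] addr=0x1a4 blk=26 s=2: MISS | VC [22]
  [2] addr=0x1a4 blk=26 s=2: L1-HIT | VC [22]
  [3] addr=0x16a blk=22 s=2: VC-HIT | VC [26]
  [4] addr=0x9d blk=9 s=1: MISS | VC [26]
  [5] addr=0x1a5 blk=26 s=2: VC-HIT | VC [22]
  [6] addr=0x15f blk=21 s=1: MISS | VC [22, 9]
  [7] addr=0xdc blk=13 s=1: MISS | VC [22, 9, 21]
  [8] addr=0x1ab blk=26 s=2: L1-HIT | VC [22, 9, 21]
  [9] addr=0x16e blk=22 s=2: VC-HIT | VC [26, 9, 21]
  [10] addr=0x96 blk=9 s=1: VC-HIT | VC [26, 13, 21]
  [11] addr=0x15f blk=21 s=1: VC-HIT | VC [26, 13, 9]
  [12] addr=0x161 blk=22 s=2: L1-HIT | VC [26, 13, 9]
  [13] addr=0x1a9 blk=26 s=2: VC-HIT | VC [22, 13, 9]
  [14] addr=0x162 blk=22 s=2: VC-HIT | VC [26, 13, 9]
  [15] addr=0x1a6 blk=26 s=2: VC-HIT | VC [22, 13, 9]

SEQ = [MISS, MISS, L1-HIT, VC-HIT, MISS, VC-HIT, MISS, MISS, L1-HIT, VC-HIT, VC-HIT, VC-HIT, L1-HIT, VC-HIT, VC-HIT, VC-HIT]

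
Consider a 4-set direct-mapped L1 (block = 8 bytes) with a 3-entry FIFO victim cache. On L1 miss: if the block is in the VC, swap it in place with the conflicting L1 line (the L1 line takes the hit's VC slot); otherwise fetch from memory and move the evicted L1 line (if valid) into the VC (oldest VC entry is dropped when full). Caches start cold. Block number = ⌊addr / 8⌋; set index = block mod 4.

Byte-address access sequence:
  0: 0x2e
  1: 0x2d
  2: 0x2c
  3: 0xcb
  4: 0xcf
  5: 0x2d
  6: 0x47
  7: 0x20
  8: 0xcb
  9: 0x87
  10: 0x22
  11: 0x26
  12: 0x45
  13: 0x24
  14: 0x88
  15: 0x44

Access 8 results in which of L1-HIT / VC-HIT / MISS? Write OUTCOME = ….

OUTCOME = VC-HIT

#0 0x2e→b5/s1 MISS; vc=[]
#1 0x2d→b5/s1 L1-HIT; vc=[]
#2 0x2c→b5/s1 L1-HIT; vc=[]
#3 0xcb→b25/s1 MISS; vc=[5]
#4 0xcf→b25/s1 L1-HIT; vc=[5]
#5 0x2d→b5/s1 VC-HIT; vc=[25]
#6 0x47→b8/s0 MISS; vc=[25]
#7 0x20→b4/s0 MISS; vc=[25,8]
#8 0xcb→b25/s1 VC-HIT; vc=[5,8]
#9 0x87→b16/s0 MISS; vc=[5,8,4]
#10 0x22→b4/s0 VC-HIT; vc=[5,8,16]
#11 0x26→b4/s0 L1-HIT; vc=[5,8,16]
#12 0x45→b8/s0 VC-HIT; vc=[5,4,16]
#13 0x24→b4/s0 VC-HIT; vc=[5,8,16]
#14 0x88→b17/s1 MISS; vc=[8,16,25]
#15 0x44→b8/s0 VC-HIT; vc=[4,16,25]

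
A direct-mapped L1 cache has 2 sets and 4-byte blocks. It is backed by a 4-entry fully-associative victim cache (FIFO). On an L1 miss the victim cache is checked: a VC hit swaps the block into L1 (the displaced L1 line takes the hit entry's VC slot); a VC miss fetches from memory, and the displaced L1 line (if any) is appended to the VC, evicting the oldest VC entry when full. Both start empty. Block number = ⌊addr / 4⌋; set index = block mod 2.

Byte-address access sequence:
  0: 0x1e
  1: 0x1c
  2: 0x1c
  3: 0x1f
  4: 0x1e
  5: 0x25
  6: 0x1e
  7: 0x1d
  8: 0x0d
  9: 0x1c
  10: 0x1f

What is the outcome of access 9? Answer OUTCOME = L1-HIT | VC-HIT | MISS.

OUTCOME = VC-HIT

  [0] addr=0x1e blk=7 s=1: MISS | VC []
  [1] addr=0x1c blk=7 s=1: L1-HIT | VC []
  [2] addr=0x1c blk=7 s=1: L1-HIT | VC []
  [3] addr=0x1f blk=7 s=1: L1-HIT | VC []
  [4] addr=0x1e blk=7 s=1: L1-HIT | VC []
  [5] addr=0x25 blk=9 s=1: MISS | VC [7]
  [6] addr=0x1e blk=7 s=1: VC-HIT | VC [9]
  [7] addr=0x1d blk=7 s=1: L1-HIT | VC [9]
  [8] addr=0xd blk=3 s=1: MISS | VC [9, 7]
  [9] addr=0x1c blk=7 s=1: VC-HIT | VC [9, 3]
  [10] addr=0x1f blk=7 s=1: L1-HIT | VC [9, 3]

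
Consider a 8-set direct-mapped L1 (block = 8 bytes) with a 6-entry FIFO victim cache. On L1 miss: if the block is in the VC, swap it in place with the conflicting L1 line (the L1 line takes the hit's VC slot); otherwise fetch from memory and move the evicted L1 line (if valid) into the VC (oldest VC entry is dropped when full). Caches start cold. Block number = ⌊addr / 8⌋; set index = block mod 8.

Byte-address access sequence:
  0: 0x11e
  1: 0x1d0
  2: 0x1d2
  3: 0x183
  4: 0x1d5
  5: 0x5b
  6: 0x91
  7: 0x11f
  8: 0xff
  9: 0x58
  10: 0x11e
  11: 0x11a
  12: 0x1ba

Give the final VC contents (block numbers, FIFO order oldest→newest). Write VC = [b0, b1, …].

VC = [11, 58, 31]

#0 0x11e→b35/s3 MISS; vc=[]
#1 0x1d0→b58/s2 MISS; vc=[]
#2 0x1d2→b58/s2 L1-HIT; vc=[]
#3 0x183→b48/s0 MISS; vc=[]
#4 0x1d5→b58/s2 L1-HIT; vc=[]
#5 0x5b→b11/s3 MISS; vc=[35]
#6 0x91→b18/s2 MISS; vc=[35,58]
#7 0x11f→b35/s3 VC-HIT; vc=[11,58]
#8 0xff→b31/s7 MISS; vc=[11,58]
#9 0x58→b11/s3 VC-HIT; vc=[35,58]
#10 0x11e→b35/s3 VC-HIT; vc=[11,58]
#11 0x11a→b35/s3 L1-HIT; vc=[11,58]
#12 0x1ba→b55/s7 MISS; vc=[11,58,31]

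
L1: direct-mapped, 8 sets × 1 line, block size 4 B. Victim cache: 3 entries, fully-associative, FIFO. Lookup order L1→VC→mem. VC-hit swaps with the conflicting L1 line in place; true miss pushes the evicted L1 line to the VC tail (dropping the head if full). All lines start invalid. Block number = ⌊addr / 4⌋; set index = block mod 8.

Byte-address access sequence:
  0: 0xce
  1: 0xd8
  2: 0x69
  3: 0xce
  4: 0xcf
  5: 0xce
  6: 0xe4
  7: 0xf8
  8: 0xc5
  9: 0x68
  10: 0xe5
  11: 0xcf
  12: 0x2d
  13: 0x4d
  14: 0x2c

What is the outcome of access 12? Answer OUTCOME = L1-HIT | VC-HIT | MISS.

OUTCOME = MISS

0: 0xce (blk 51, set 3) → MISS  vc=[]
1: 0xd8 (blk 54, set 6) → MISS  vc=[]
2: 0x69 (blk 26, set 2) → MISS  vc=[]
3: 0xce (blk 51, set 3) → L1-HIT  vc=[]
4: 0xcf (blk 51, set 3) → L1-HIT  vc=[]
5: 0xce (blk 51, set 3) → L1-HIT  vc=[]
6: 0xe4 (blk 57, set 1) → MISS  vc=[]
7: 0xf8 (blk 62, set 6) → MISS  vc=[54]
8: 0xc5 (blk 49, set 1) → MISS  vc=[54, 57]
9: 0x68 (blk 26, set 2) → L1-HIT  vc=[54, 57]
10: 0xe5 (blk 57, set 1) → VC-HIT  vc=[54, 49]
11: 0xcf (blk 51, set 3) → L1-HIT  vc=[54, 49]
12: 0x2d (blk 11, set 3) → MISS  vc=[54, 49, 51]
13: 0x4d (blk 19, set 3) → MISS  vc=[49, 51, 11]
14: 0x2c (blk 11, set 3) → VC-HIT  vc=[49, 51, 19]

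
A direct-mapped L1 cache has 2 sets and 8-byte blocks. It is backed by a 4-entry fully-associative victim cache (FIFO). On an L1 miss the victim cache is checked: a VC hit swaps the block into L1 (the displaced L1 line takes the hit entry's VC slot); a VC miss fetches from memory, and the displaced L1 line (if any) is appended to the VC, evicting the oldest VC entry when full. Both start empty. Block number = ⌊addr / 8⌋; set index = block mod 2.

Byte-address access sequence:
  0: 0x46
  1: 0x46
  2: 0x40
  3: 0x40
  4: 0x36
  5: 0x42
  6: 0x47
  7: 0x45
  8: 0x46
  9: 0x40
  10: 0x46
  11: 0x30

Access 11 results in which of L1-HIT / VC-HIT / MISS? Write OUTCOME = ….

OUTCOME = VC-HIT

0: 0x46 (blk 8, set 0) → MISS  vc=[]
1: 0x46 (blk 8, set 0) → L1-HIT  vc=[]
2: 0x40 (blk 8, set 0) → L1-HIT  vc=[]
3: 0x40 (blk 8, set 0) → L1-HIT  vc=[]
4: 0x36 (blk 6, set 0) → MISS  vc=[8]
5: 0x42 (blk 8, set 0) → VC-HIT  vc=[6]
6: 0x47 (blk 8, set 0) → L1-HIT  vc=[6]
7: 0x45 (blk 8, set 0) → L1-HIT  vc=[6]
8: 0x46 (blk 8, set 0) → L1-HIT  vc=[6]
9: 0x40 (blk 8, set 0) → L1-HIT  vc=[6]
10: 0x46 (blk 8, set 0) → L1-HIT  vc=[6]
11: 0x30 (blk 6, set 0) → VC-HIT  vc=[8]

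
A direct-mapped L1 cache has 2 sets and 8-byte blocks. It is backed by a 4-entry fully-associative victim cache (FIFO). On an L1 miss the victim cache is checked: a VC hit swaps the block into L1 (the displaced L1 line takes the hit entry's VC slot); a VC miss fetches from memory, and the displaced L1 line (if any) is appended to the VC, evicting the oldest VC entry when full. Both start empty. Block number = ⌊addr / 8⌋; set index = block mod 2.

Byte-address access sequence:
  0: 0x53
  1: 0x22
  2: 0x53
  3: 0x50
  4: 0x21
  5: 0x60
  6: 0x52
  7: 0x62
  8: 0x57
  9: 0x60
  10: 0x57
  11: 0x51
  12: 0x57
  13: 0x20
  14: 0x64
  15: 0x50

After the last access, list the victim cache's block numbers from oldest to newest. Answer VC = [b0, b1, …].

#0 0x53→b10/s0 MISS; vc=[]
#1 0x22→b4/s0 MISS; vc=[10]
#2 0x53→b10/s0 VC-HIT; vc=[4]
#3 0x50→b10/s0 L1-HIT; vc=[4]
#4 0x21→b4/s0 VC-HIT; vc=[10]
#5 0x60→b12/s0 MISS; vc=[10,4]
#6 0x52→b10/s0 VC-HIT; vc=[12,4]
#7 0x62→b12/s0 VC-HIT; vc=[10,4]
#8 0x57→b10/s0 VC-HIT; vc=[12,4]
#9 0x60→b12/s0 VC-HIT; vc=[10,4]
#10 0x57→b10/s0 VC-HIT; vc=[12,4]
#11 0x51→b10/s0 L1-HIT; vc=[12,4]
#12 0x57→b10/s0 L1-HIT; vc=[12,4]
#13 0x20→b4/s0 VC-HIT; vc=[12,10]
#14 0x64→b12/s0 VC-HIT; vc=[4,10]
#15 0x50→b10/s0 VC-HIT; vc=[4,12]

VC = [4, 12]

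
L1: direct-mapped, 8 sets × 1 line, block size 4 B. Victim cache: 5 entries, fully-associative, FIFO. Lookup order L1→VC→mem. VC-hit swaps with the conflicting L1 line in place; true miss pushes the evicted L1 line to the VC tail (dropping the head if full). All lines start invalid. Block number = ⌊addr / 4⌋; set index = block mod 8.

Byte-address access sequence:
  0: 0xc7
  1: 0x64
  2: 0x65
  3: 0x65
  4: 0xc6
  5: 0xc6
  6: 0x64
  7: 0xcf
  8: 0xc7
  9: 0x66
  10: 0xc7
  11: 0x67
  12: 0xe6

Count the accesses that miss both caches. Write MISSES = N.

MISSES = 4

0: 0xc7 (blk 49, set 1) → MISS  vc=[]
1: 0x64 (blk 25, set 1) → MISS  vc=[49]
2: 0x65 (blk 25, set 1) → L1-HIT  vc=[49]
3: 0x65 (blk 25, set 1) → L1-HIT  vc=[49]
4: 0xc6 (blk 49, set 1) → VC-HIT  vc=[25]
5: 0xc6 (blk 49, set 1) → L1-HIT  vc=[25]
6: 0x64 (blk 25, set 1) → VC-HIT  vc=[49]
7: 0xcf (blk 51, set 3) → MISS  vc=[49]
8: 0xc7 (blk 49, set 1) → VC-HIT  vc=[25]
9: 0x66 (blk 25, set 1) → VC-HIT  vc=[49]
10: 0xc7 (blk 49, set 1) → VC-HIT  vc=[25]
11: 0x67 (blk 25, set 1) → VC-HIT  vc=[49]
12: 0xe6 (blk 57, set 1) → MISS  vc=[49, 25]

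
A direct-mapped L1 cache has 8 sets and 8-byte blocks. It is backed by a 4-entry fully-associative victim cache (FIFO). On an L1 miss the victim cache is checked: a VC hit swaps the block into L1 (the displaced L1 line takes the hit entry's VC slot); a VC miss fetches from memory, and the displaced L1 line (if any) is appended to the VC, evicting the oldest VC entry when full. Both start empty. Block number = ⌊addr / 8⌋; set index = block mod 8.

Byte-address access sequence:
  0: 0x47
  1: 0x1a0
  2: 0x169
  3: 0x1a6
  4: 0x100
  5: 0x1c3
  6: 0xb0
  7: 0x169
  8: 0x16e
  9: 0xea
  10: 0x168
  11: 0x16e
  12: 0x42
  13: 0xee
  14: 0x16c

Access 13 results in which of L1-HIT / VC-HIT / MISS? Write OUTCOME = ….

OUTCOME = VC-HIT

  [0] addr=0x47 blk=8 s=0: MISS | VC []
  [1] addr=0x1a0 blk=52 s=4: MISS | VC []
  [2] addr=0x169 blk=45 s=5: MISS | VC []
  [3] addr=0x1a6 blk=52 s=4: L1-HIT | VC []
  [4] addr=0x100 blk=32 s=0: MISS | VC [8]
  [5] addr=0x1c3 blk=56 s=0: MISS | VC [8, 32]
  [6] addr=0xb0 blk=22 s=6: MISS | VC [8, 32]
  [7] addr=0x169 blk=45 s=5: L1-HIT | VC [8, 32]
  [8] addr=0x16e blk=45 s=5: L1-HIT | VC [8, 32]
  [9] addr=0xea blk=29 s=5: MISS | VC [8, 32, 45]
  [10] addr=0x168 blk=45 s=5: VC-HIT | VC [8, 32, 29]
  [11] addr=0x16e blk=45 s=5: L1-HIT | VC [8, 32, 29]
  [12] addr=0x42 blk=8 s=0: VC-HIT | VC [56, 32, 29]
  [13] addr=0xee blk=29 s=5: VC-HIT | VC [56, 32, 45]
  [14] addr=0x16c blk=45 s=5: VC-HIT | VC [56, 32, 29]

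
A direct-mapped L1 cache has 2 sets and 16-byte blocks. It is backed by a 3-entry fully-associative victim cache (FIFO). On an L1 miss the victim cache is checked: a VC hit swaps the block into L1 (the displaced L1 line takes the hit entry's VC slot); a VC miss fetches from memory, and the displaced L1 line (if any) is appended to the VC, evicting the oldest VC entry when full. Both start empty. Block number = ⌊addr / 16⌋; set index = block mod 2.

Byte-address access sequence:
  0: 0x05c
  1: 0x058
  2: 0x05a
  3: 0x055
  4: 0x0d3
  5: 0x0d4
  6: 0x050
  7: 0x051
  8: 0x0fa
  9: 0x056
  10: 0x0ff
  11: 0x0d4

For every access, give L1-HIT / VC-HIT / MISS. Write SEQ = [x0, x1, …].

SEQ = [MISS, L1-HIT, L1-HIT, L1-HIT, MISS, L1-HIT, VC-HIT, L1-HIT, MISS, VC-HIT, VC-HIT, VC-HIT]

0: 0x5c (blk 5, set 1) → MISS  vc=[]
1: 0x58 (blk 5, set 1) → L1-HIT  vc=[]
2: 0x5a (blk 5, set 1) → L1-HIT  vc=[]
3: 0x55 (blk 5, set 1) → L1-HIT  vc=[]
4: 0xd3 (blk 13, set 1) → MISS  vc=[5]
5: 0xd4 (blk 13, set 1) → L1-HIT  vc=[5]
6: 0x50 (blk 5, set 1) → VC-HIT  vc=[13]
7: 0x51 (blk 5, set 1) → L1-HIT  vc=[13]
8: 0xfa (blk 15, set 1) → MISS  vc=[13, 5]
9: 0x56 (blk 5, set 1) → VC-HIT  vc=[13, 15]
10: 0xff (blk 15, set 1) → VC-HIT  vc=[13, 5]
11: 0xd4 (blk 13, set 1) → VC-HIT  vc=[15, 5]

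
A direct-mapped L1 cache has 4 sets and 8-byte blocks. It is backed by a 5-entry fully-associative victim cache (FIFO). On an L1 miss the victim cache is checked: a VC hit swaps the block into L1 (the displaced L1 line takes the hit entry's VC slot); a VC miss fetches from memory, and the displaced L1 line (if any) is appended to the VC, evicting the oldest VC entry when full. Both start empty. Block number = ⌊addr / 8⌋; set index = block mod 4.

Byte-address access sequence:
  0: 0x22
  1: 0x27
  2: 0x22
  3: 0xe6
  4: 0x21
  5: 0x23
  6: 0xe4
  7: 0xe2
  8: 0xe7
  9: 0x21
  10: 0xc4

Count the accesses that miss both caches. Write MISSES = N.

MISSES = 3

  [0] addr=0x22 blk=4 s=0: MISS | VC []
  [1] addr=0x27 blk=4 s=0: L1-HIT | VC []
  [2] addr=0x22 blk=4 s=0: L1-HIT | VC []
  [3] addr=0xe6 blk=28 s=0: MISS | VC [4]
  [4] addr=0x21 blk=4 s=0: VC-HIT | VC [28]
  [5] addr=0x23 blk=4 s=0: L1-HIT | VC [28]
  [6] addr=0xe4 blk=28 s=0: VC-HIT | VC [4]
  [7] addr=0xe2 blk=28 s=0: L1-HIT | VC [4]
  [8] addr=0xe7 blk=28 s=0: L1-HIT | VC [4]
  [9] addr=0x21 blk=4 s=0: VC-HIT | VC [28]
  [10] addr=0xc4 blk=24 s=0: MISS | VC [28, 4]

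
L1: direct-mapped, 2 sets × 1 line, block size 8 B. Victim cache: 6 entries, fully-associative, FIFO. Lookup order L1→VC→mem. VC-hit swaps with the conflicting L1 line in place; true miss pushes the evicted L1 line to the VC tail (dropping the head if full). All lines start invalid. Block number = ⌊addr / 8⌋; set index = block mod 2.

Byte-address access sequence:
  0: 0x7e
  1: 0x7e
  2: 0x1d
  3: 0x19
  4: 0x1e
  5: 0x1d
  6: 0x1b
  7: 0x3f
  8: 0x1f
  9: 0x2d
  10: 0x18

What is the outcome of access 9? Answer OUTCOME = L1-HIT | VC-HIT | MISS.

#0 0x7e→b15/s1 MISS; vc=[]
#1 0x7e→b15/s1 L1-HIT; vc=[]
#2 0x1d→b3/s1 MISS; vc=[15]
#3 0x19→b3/s1 L1-HIT; vc=[15]
#4 0x1e→b3/s1 L1-HIT; vc=[15]
#5 0x1d→b3/s1 L1-HIT; vc=[15]
#6 0x1b→b3/s1 L1-HIT; vc=[15]
#7 0x3f→b7/s1 MISS; vc=[15,3]
#8 0x1f→b3/s1 VC-HIT; vc=[15,7]
#9 0x2d→b5/s1 MISS; vc=[15,7,3]
#10 0x18→b3/s1 VC-HIT; vc=[15,7,5]

OUTCOME = MISS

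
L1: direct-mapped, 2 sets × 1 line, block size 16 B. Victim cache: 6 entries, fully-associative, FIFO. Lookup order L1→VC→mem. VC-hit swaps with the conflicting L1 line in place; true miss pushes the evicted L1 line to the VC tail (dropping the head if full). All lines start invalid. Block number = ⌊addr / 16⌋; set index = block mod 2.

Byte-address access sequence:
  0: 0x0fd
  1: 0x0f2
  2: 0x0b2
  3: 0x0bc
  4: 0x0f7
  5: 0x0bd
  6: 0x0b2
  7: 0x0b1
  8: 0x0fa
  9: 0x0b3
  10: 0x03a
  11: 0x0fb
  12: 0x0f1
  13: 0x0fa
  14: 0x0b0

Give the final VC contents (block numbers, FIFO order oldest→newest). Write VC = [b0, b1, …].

#0 0xfd→b15/s1 MISS; vc=[]
#1 0xf2→b15/s1 L1-HIT; vc=[]
#2 0xb2→b11/s1 MISS; vc=[15]
#3 0xbc→b11/s1 L1-HIT; vc=[15]
#4 0xf7→b15/s1 VC-HIT; vc=[11]
#5 0xbd→b11/s1 VC-HIT; vc=[15]
#6 0xb2→b11/s1 L1-HIT; vc=[15]
#7 0xb1→b11/s1 L1-HIT; vc=[15]
#8 0xfa→b15/s1 VC-HIT; vc=[11]
#9 0xb3→b11/s1 VC-HIT; vc=[15]
#10 0x3a→b3/s1 MISS; vc=[15,11]
#11 0xfb→b15/s1 VC-HIT; vc=[3,11]
#12 0xf1→b15/s1 L1-HIT; vc=[3,11]
#13 0xfa→b15/s1 L1-HIT; vc=[3,11]
#14 0xb0→b11/s1 VC-HIT; vc=[3,15]

VC = [3, 15]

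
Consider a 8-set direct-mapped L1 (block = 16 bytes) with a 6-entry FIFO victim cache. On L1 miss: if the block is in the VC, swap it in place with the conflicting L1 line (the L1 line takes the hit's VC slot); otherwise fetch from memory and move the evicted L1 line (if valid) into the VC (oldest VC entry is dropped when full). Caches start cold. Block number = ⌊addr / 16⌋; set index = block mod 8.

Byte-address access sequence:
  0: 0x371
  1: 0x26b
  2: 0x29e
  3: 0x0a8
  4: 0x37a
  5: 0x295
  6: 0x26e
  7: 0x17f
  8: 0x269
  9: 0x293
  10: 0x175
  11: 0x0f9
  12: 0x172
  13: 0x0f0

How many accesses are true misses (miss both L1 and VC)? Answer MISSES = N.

MISSES = 6

#0 0x371→b55/s7 MISS; vc=[]
#1 0x26b→b38/s6 MISS; vc=[]
#2 0x29e→b41/s1 MISS; vc=[]
#3 0xa8→b10/s2 MISS; vc=[]
#4 0x37a→b55/s7 L1-HIT; vc=[]
#5 0x295→b41/s1 L1-HIT; vc=[]
#6 0x26e→b38/s6 L1-HIT; vc=[]
#7 0x17f→b23/s7 MISS; vc=[55]
#8 0x269→b38/s6 L1-HIT; vc=[55]
#9 0x293→b41/s1 L1-HIT; vc=[55]
#10 0x175→b23/s7 L1-HIT; vc=[55]
#11 0xf9→b15/s7 MISS; vc=[55,23]
#12 0x172→b23/s7 VC-HIT; vc=[55,15]
#13 0xf0→b15/s7 VC-HIT; vc=[55,23]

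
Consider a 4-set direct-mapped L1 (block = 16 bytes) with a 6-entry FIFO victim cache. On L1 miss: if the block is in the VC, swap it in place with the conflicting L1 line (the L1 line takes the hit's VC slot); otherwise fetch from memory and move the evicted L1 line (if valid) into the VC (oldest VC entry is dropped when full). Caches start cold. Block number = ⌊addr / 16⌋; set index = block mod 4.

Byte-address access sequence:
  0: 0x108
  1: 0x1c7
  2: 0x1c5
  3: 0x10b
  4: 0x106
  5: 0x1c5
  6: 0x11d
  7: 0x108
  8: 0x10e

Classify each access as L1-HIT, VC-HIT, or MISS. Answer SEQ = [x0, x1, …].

#0 0x108→b16/s0 MISS; vc=[]
#1 0x1c7→b28/s0 MISS; vc=[16]
#2 0x1c5→b28/s0 L1-HIT; vc=[16]
#3 0x10b→b16/s0 VC-HIT; vc=[28]
#4 0x106→b16/s0 L1-HIT; vc=[28]
#5 0x1c5→b28/s0 VC-HIT; vc=[16]
#6 0x11d→b17/s1 MISS; vc=[16]
#7 0x108→b16/s0 VC-HIT; vc=[28]
#8 0x10e→b16/s0 L1-HIT; vc=[28]

SEQ = [MISS, MISS, L1-HIT, VC-HIT, L1-HIT, VC-HIT, MISS, VC-HIT, L1-HIT]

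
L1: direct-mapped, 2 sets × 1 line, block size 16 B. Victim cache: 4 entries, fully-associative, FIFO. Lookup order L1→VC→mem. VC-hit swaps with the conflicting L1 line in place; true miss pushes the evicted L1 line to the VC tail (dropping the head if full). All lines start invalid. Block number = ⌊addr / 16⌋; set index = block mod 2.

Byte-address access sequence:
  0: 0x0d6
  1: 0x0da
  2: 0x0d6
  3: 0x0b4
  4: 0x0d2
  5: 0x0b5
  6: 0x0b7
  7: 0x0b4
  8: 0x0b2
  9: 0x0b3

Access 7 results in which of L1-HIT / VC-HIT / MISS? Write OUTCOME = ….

OUTCOME = L1-HIT

#0 0xd6→b13/s1 MISS; vc=[]
#1 0xda→b13/s1 L1-HIT; vc=[]
#2 0xd6→b13/s1 L1-HIT; vc=[]
#3 0xb4→b11/s1 MISS; vc=[13]
#4 0xd2→b13/s1 VC-HIT; vc=[11]
#5 0xb5→b11/s1 VC-HIT; vc=[13]
#6 0xb7→b11/s1 L1-HIT; vc=[13]
#7 0xb4→b11/s1 L1-HIT; vc=[13]
#8 0xb2→b11/s1 L1-HIT; vc=[13]
#9 0xb3→b11/s1 L1-HIT; vc=[13]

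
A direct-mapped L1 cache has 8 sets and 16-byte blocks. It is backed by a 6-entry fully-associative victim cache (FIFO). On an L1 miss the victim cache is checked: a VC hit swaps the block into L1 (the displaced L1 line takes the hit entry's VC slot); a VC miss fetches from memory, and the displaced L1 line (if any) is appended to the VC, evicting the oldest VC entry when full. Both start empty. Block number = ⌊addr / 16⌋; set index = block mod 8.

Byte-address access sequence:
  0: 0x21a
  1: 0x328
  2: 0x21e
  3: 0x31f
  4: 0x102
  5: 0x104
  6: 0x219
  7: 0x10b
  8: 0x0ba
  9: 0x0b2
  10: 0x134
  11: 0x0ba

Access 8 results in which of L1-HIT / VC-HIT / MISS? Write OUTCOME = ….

OUTCOME = MISS

0: 0x21a (blk 33, set 1) → MISS  vc=[]
1: 0x328 (blk 50, set 2) → MISS  vc=[]
2: 0x21e (blk 33, set 1) → L1-HIT  vc=[]
3: 0x31f (blk 49, set 1) → MISS  vc=[33]
4: 0x102 (blk 16, set 0) → MISS  vc=[33]
5: 0x104 (blk 16, set 0) → L1-HIT  vc=[33]
6: 0x219 (blk 33, set 1) → VC-HIT  vc=[49]
7: 0x10b (blk 16, set 0) → L1-HIT  vc=[49]
8: 0xba (blk 11, set 3) → MISS  vc=[49]
9: 0xb2 (blk 11, set 3) → L1-HIT  vc=[49]
10: 0x134 (blk 19, set 3) → MISS  vc=[49, 11]
11: 0xba (blk 11, set 3) → VC-HIT  vc=[49, 19]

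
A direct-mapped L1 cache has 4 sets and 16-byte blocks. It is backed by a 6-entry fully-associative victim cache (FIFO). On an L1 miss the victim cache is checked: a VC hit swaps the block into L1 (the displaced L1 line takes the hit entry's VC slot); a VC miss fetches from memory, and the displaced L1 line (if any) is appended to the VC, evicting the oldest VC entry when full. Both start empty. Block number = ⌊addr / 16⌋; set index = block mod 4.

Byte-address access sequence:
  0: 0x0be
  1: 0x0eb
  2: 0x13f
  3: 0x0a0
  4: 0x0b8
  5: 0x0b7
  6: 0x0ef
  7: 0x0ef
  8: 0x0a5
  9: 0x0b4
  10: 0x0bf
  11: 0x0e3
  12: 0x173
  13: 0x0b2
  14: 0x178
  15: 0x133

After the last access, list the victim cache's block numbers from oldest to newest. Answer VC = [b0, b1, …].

  [0] addr=0xbe blk=11 s=3: MISS | VC []
  [1] addr=0xeb blk=14 s=2: MISS | VC []
  [2] addr=0x13f blk=19 s=3: MISS | VC [11]
  [3] addr=0xa0 blk=10 s=2: MISS | VC [11, 14]
  [4] addr=0xb8 blk=11 s=3: VC-HIT | VC [19, 14]
  [5] addr=0xb7 blk=11 s=3: L1-HIT | VC [19, 14]
  [6] addr=0xef blk=14 s=2: VC-HIT | VC [19, 10]
  [7] addr=0xef blk=14 s=2: L1-HIT | VC [19, 10]
  [8] addr=0xa5 blk=10 s=2: VC-HIT | VC [19, 14]
  [9] addr=0xb4 blk=11 s=3: L1-HIT | VC [19, 14]
  [10] addr=0xbf blk=11 s=3: L1-HIT | VC [19, 14]
  [11] addr=0xe3 blk=14 s=2: VC-HIT | VC [19, 10]
  [12] addr=0x173 blk=23 s=3: MISS | VC [19, 10, 11]
  [13] addr=0xb2 blk=11 s=3: VC-HIT | VC [19, 10, 23]
  [14] addr=0x178 blk=23 s=3: VC-HIT | VC [19, 10, 11]
  [15] addr=0x133 blk=19 s=3: VC-HIT | VC [23, 10, 11]

VC = [23, 10, 11]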